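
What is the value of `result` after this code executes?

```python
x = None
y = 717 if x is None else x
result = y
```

x = None; y = 717; result = 717

717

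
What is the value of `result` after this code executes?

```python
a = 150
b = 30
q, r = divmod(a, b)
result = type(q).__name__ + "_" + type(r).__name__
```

a is int; b is int; q is int; r is int; result = 'int_int'

'int_int'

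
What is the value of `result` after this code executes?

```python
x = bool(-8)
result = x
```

x = True; result = True

True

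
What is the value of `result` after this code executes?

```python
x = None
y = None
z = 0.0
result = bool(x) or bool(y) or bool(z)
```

x = None; y = None; z = 0.0; result = False

False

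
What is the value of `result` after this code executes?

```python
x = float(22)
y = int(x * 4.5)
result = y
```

x = 22.0; y = 99; result = 99

99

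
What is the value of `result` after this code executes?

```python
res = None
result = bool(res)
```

res = None; result = False

False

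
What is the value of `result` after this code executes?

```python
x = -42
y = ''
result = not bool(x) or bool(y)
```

x = -42; y = ''; result = False

False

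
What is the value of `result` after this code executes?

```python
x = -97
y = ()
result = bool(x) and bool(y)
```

x = -97; y = (); result = False

False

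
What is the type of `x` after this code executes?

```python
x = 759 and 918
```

'and' with truthy values returns last operand (int)

int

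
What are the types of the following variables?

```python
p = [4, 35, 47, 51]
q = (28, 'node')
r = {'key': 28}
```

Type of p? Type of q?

p is assigned a list literal (square brackets); q is assigned a tuple (parenthesized, comma-separated values)

list, tuple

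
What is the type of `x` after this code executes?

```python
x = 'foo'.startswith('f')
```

str.startswith() returns bool

bool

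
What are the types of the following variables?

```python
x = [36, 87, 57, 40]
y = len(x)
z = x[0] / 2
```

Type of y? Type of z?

len() returns int; int / int = float

int, float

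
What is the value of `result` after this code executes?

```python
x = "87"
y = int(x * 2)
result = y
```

x = '87'; y = 8787; result = 8787

8787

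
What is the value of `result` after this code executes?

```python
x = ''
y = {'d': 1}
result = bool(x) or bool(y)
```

x = ''; y = {'d': 1}; result = True

True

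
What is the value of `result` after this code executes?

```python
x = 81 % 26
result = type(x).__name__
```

x is int; result = 'int'

'int'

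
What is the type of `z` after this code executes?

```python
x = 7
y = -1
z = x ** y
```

int ** negative = float

float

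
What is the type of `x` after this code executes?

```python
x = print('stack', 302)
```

print() returns None

NoneType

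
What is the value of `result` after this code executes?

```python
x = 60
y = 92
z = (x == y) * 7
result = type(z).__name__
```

x is int; y is int; z is int; result = 'int'

'int'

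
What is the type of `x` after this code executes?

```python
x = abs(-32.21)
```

abs() of float returns float

float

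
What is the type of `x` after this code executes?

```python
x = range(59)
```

range() returns a range object

range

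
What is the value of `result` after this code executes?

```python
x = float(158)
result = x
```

x = 158.0; result = 158.0

158.0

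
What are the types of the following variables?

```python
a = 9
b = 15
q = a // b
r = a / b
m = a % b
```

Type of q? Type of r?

// returns int; / returns float

int, float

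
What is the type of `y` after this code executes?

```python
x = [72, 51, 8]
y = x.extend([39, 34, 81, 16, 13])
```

list.extend() returns None

NoneType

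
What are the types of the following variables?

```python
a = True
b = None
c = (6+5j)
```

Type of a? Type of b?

a is assigned the constant True, which has type bool; b is assigned None, whose type is NoneType

bool, NoneType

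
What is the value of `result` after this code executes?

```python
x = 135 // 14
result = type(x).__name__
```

x is int; result = 'int'

'int'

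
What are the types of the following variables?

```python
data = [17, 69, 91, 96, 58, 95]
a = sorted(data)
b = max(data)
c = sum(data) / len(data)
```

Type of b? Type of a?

max of ints returns int; sorted() returns list

int, list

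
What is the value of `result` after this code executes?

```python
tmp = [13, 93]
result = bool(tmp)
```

tmp = [13, 93]; result = True

True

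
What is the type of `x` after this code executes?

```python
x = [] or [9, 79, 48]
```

'or' returns first truthy value (list)

list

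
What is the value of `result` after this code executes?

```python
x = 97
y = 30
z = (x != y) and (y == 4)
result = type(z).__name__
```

x is int; y is int; z is bool; result = 'bool'

'bool'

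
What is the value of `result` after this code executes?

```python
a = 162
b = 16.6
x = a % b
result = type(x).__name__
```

a is int; b is float; x is float; result = 'float'

'float'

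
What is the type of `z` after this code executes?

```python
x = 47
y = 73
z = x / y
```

int / int = float

float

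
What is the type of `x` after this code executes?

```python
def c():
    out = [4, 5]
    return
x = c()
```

Bare return returns None

NoneType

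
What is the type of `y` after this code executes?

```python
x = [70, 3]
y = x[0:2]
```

Slicing a list returns a list

list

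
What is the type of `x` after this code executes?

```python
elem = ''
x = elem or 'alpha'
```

'or' returns first truthy value (str)

str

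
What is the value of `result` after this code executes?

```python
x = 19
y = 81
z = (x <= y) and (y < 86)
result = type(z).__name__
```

x is int; y is int; z is bool; result = 'bool'

'bool'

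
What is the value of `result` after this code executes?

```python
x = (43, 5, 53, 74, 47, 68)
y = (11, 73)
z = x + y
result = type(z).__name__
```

x is tuple; y is tuple; z is tuple; result = 'tuple'

'tuple'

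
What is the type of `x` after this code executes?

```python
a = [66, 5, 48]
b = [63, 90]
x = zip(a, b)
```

zip() returns a zip object

zip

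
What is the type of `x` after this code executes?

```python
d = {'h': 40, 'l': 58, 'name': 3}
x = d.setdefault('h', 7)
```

dict.setdefault() returns the (existing or default) value

int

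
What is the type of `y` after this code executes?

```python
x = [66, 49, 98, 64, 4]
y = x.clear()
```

list.clear() returns None

NoneType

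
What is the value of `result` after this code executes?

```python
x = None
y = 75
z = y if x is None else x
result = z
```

x = None; y = 75; z = 75; result = 75

75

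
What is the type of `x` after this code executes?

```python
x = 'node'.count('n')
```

str.count() returns int

int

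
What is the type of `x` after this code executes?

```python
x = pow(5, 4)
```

pow(int, int) returns int

int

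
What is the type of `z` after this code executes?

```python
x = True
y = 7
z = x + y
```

bool + int = int (bool is subclass of int)

int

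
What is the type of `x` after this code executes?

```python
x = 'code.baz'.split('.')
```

str.split() returns list

list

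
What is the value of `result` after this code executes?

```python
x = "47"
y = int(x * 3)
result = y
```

x = '47'; y = 474747; result = 474747

474747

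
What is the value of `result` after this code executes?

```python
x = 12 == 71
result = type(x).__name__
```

x is bool; result = 'bool'

'bool'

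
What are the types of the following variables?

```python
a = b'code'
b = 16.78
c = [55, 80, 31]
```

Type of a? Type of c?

a is assigned a bytes literal (b'...' prefix); c is assigned a list literal (square brackets)

bytes, list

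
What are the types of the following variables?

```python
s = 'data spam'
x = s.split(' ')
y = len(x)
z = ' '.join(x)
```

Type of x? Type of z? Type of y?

str.split() returns list; str.join() returns str; len() returns int

list, str, int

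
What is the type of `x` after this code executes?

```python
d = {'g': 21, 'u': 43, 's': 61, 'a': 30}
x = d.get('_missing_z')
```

dict.get() returns None when key not found

NoneType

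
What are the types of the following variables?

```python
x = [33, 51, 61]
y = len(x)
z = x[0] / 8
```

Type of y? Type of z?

len() returns int; int / int = float

int, float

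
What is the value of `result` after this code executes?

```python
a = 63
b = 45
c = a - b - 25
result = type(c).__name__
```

a is int; b is int; c is int; result = 'int'

'int'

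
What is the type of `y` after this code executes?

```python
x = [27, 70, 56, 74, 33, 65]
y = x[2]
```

Indexing list[int] returns int

int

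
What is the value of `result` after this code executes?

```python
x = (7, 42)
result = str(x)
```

x = (7, 42); result = '(7, 42)'

'(7, 42)'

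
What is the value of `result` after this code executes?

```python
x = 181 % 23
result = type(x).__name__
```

x is int; result = 'int'

'int'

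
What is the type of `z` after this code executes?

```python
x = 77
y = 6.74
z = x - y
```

int - float = float

float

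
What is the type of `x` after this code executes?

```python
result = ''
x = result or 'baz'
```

'or' returns first truthy value (str)

str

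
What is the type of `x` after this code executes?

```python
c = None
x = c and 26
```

'and' returns first falsy value (None)

NoneType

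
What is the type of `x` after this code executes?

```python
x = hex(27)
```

hex() returns str representation

str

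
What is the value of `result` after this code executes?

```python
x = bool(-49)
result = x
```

x = True; result = True

True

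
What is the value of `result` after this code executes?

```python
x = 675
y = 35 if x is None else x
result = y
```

x = 675; y = 675; result = 675

675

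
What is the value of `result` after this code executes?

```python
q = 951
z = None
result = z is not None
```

q = 951; z = None; result = False

False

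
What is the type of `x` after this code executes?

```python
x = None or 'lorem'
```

'or' with None returns the other truthy value (str)

str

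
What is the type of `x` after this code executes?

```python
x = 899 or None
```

'or' returns first truthy value

int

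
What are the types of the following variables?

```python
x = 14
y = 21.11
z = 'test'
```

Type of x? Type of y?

x is assigned a bare integer (no decimal point), so it is an int; y is assigned a number with a decimal point, so it is a float

int, float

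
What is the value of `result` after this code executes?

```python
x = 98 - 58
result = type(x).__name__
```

x is int; result = 'int'

'int'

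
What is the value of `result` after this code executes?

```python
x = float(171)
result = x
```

x = 171.0; result = 171.0

171.0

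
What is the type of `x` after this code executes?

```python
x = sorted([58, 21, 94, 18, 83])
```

sorted() always returns list

list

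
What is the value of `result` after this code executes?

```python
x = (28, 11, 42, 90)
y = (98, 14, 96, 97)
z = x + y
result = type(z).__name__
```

x is tuple; y is tuple; z is tuple; result = 'tuple'

'tuple'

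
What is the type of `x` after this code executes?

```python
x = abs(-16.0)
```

abs() of float returns float

float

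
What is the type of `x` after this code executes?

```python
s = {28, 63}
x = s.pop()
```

Popping from set[int] returns int

int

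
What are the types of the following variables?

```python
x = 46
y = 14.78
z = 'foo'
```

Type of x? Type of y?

x is assigned a bare integer (no decimal point), so it is an int; y is assigned a number with a decimal point, so it is a float

int, float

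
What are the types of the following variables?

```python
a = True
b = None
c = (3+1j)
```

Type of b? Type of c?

b is assigned None, whose type is NoneType; c is assigned (3+1j), an int plus an imaginary literal (j suffix), which evaluates to complex

NoneType, complex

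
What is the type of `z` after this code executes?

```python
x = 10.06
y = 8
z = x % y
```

float % int = float

float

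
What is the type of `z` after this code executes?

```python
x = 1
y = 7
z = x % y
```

int % int = int

int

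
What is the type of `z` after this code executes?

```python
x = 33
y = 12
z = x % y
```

int % int = int

int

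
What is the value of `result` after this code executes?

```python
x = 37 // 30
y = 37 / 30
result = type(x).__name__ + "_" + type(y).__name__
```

x is int; y is float; result = 'int_float'

'int_float'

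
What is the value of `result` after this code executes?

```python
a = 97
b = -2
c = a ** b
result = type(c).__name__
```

a is int; b is int; c is float; result = 'float'

'float'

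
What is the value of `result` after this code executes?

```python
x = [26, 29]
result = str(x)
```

x = [26, 29]; result = '[26, 29]'

'[26, 29]'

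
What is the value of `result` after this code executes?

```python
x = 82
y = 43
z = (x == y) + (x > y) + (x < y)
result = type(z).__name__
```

x is int; y is int; z is int; result = 'int'

'int'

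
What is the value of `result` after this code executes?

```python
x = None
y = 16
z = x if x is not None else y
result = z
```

x = None; y = 16; z = 16; result = 16

16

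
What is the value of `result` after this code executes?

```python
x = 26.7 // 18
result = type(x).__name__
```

x is float; result = 'float'

'float'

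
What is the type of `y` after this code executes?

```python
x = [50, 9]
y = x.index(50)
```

list.index() returns int

int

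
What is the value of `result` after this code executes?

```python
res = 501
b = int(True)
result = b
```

res = 501; b = 1; result = 1

1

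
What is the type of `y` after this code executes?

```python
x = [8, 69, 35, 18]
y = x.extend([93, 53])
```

list.extend() returns None

NoneType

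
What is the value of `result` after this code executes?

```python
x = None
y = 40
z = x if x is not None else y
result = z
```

x = None; y = 40; z = 40; result = 40

40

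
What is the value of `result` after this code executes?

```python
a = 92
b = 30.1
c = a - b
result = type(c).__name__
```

a is int; b is float; c is float; result = 'float'

'float'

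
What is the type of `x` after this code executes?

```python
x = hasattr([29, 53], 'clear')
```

hasattr() returns bool

bool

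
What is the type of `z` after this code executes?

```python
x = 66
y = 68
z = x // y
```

int // int = int

int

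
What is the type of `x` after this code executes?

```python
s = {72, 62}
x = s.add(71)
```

set.add() returns None (mutates in place)

NoneType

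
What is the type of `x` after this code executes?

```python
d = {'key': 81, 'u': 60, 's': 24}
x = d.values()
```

.values() returns dict_values view

dict_values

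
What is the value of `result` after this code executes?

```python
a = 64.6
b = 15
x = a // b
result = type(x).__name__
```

a is float; b is int; x is float; result = 'float'

'float'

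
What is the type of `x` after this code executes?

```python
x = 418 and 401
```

'and' with truthy values returns last operand (int)

int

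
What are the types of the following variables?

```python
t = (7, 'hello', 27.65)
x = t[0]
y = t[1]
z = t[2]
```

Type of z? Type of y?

tuple[2] is float; tuple[1] is str

float, str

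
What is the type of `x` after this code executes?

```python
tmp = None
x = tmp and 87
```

'and' returns first falsy value (None)

NoneType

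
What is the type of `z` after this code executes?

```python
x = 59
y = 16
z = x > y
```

Comparison returns bool

bool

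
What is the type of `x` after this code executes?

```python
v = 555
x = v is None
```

'is' comparison returns bool

bool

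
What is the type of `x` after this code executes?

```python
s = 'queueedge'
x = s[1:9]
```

Slicing a str returns str

str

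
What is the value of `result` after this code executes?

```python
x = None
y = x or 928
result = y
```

x = None; y = 928; result = 928

928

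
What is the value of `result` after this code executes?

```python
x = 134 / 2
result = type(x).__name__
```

x is float; result = 'float'

'float'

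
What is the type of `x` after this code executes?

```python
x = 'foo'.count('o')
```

str.count() returns int

int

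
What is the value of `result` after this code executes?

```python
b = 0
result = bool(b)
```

b = 0; result = False

False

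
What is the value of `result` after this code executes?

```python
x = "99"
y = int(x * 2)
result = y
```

x = '99'; y = 9999; result = 9999

9999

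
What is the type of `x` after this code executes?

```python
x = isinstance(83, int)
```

isinstance() returns bool

bool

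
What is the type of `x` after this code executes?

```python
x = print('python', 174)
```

print() returns None

NoneType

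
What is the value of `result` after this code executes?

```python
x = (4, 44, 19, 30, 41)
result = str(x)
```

x = (4, 44, 19, 30, 41); result = '(4, 44, 19, 30, 41)'

'(4, 44, 19, 30, 41)'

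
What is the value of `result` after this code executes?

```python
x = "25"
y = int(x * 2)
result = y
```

x = '25'; y = 2525; result = 2525

2525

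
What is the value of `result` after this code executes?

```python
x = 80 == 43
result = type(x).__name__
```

x is bool; result = 'bool'

'bool'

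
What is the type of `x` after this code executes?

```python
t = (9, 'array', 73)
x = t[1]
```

Index 1 of tuple is a str literal

str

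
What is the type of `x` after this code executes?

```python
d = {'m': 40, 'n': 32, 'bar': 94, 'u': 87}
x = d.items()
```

dict.items() returns dict_items view

dict_items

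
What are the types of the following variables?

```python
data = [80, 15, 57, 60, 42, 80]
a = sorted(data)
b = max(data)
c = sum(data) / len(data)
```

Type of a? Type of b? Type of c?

sorted() returns list; max of ints returns int; int / int = float

list, int, float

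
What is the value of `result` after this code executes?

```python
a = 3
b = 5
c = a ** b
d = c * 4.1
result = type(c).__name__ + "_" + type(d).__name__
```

a is int; b is int; c is int; d is float; result = 'int_float'

'int_float'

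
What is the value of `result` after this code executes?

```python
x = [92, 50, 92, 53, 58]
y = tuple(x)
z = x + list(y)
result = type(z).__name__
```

x is list; y is tuple; z is list; result = 'list'

'list'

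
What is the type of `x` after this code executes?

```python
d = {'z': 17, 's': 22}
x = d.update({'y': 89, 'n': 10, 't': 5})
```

dict.update() returns None

NoneType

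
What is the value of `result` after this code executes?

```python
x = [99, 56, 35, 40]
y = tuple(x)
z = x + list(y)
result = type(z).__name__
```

x is list; y is tuple; z is list; result = 'list'

'list'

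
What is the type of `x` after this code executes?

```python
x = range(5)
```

range() returns a range object

range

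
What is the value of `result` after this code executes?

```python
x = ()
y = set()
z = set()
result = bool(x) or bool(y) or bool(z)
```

x = (); y = set(); z = set(); result = False

False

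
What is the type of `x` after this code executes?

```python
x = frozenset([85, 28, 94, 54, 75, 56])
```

frozenset() returns frozenset

frozenset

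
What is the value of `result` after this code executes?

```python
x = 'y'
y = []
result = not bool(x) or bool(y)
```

x = 'y'; y = []; result = False

False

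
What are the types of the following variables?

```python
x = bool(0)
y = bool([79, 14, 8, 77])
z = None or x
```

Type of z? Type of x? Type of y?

None or bool returns the bool; bool() returns bool; bool() returns bool

bool, bool, bool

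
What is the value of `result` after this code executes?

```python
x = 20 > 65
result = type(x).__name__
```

x is bool; result = 'bool'

'bool'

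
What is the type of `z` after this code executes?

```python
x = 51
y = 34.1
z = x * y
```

int * float = float

float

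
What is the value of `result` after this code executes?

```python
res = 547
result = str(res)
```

res = 547; result = '547'

'547'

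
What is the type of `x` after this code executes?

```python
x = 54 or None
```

'or' returns first truthy value

int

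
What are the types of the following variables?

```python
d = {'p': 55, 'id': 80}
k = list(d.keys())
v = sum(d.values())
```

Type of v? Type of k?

sum of ints is int; list() converts to list

int, list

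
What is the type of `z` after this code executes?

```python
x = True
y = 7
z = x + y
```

bool + int = int (bool is subclass of int)

int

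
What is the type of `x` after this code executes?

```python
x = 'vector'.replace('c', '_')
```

str.replace() returns str

str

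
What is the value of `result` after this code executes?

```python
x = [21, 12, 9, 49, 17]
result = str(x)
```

x = [21, 12, 9, 49, 17]; result = '[21, 12, 9, 49, 17]'

'[21, 12, 9, 49, 17]'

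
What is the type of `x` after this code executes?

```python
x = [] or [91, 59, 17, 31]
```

'or' returns first truthy value (list)

list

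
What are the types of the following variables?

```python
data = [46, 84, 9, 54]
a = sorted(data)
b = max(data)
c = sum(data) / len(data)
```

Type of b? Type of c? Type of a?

max of ints returns int; int / int = float; sorted() returns list

int, float, list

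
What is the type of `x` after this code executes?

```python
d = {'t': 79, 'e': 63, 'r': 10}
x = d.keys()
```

.keys() returns dict_keys view

dict_keys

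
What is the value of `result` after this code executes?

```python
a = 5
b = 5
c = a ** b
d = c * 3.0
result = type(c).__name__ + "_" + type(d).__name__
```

a is int; b is int; c is int; d is float; result = 'int_float'

'int_float'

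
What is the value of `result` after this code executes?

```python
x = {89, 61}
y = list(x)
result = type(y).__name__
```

x is set; y is list; result = 'list'

'list'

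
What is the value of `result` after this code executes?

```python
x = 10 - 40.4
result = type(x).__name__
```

x is float; result = 'float'

'float'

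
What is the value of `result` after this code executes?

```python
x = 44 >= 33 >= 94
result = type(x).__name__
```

x is bool; result = 'bool'

'bool'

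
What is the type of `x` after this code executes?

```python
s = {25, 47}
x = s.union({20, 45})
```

set.union() returns a new set

set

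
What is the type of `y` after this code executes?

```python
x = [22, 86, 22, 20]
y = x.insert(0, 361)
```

list.insert() returns None

NoneType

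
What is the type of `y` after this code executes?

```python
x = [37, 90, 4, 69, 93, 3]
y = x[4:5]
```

Slicing a list returns a list

list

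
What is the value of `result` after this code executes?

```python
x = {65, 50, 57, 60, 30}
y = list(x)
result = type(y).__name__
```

x is set; y is list; result = 'list'

'list'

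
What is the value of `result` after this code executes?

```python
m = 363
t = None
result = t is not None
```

m = 363; t = None; result = False

False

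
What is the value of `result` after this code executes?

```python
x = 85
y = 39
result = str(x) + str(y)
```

x = 85; y = 39; result = '8539'

'8539'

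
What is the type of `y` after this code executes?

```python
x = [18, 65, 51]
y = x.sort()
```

list.sort() returns None (mutates in place)

NoneType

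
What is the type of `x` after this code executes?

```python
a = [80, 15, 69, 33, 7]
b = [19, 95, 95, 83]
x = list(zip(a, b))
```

list(zip()) returns a list of tuples

list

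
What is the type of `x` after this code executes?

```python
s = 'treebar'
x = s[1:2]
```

Slicing a str returns str

str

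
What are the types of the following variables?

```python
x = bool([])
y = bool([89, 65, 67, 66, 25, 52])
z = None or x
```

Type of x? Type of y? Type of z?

bool() returns bool; bool() returns bool; None or bool returns the bool

bool, bool, bool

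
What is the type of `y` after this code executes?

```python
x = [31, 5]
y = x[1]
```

Indexing list[int] returns int

int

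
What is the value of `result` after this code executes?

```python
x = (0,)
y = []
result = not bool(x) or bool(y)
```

x = (0,); y = []; result = False

False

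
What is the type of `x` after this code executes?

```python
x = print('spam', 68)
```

print() returns None

NoneType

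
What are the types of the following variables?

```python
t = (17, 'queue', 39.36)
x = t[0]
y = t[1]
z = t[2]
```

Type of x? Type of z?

tuple[0] is int; tuple[2] is float

int, float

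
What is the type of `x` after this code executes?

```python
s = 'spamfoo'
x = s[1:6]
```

Slicing a str returns str

str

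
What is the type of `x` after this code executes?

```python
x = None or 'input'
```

'or' with None returns the other truthy value (str)

str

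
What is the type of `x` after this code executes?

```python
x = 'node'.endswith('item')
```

str.endswith() returns bool

bool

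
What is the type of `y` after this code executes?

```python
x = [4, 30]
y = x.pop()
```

list.pop() returns the popped element

int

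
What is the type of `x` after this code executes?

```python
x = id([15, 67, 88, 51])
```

id() returns int

int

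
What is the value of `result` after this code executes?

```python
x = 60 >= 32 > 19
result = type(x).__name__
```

x is bool; result = 'bool'

'bool'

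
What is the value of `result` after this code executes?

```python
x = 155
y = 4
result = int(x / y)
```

x = 155; y = 4; result = 38

38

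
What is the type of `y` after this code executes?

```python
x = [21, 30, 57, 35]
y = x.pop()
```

list.pop() returns the popped element

int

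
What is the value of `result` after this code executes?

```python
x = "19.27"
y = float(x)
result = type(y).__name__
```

x is str; y is float; result = 'float'

'float'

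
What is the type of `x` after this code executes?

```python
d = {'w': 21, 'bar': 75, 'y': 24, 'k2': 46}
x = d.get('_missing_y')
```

dict.get() returns None when key not found

NoneType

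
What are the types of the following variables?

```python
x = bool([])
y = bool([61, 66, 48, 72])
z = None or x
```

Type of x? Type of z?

bool() returns bool; None or bool returns the bool

bool, bool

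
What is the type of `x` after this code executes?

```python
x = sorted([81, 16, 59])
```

sorted() always returns list

list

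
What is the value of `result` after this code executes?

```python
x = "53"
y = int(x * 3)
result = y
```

x = '53'; y = 535353; result = 535353

535353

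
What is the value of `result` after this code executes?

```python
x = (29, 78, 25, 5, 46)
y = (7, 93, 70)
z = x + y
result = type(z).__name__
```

x is tuple; y is tuple; z is tuple; result = 'tuple'

'tuple'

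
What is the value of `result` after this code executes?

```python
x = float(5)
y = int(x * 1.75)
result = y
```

x = 5.0; y = 8; result = 8

8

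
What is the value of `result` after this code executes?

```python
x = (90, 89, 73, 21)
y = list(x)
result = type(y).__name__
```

x is tuple; y is list; result = 'list'

'list'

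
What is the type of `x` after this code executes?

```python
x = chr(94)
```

chr() returns str (single char)

str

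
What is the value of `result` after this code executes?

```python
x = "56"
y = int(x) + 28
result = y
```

x = '56'; y = 84; result = 84

84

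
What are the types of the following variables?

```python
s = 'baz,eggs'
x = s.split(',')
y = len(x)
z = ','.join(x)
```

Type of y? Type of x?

len() returns int; str.split() returns list

int, list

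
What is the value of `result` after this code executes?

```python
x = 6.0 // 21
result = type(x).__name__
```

x is float; result = 'float'

'float'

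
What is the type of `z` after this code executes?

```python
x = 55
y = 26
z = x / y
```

int / int = float

float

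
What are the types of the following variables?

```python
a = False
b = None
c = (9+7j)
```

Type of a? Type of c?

a is assigned the constant False, which has type bool; c is assigned (9+7j), an int plus an imaginary literal (j suffix), which evaluates to complex

bool, complex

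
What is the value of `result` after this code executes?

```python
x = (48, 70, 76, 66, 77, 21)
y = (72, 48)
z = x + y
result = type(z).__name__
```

x is tuple; y is tuple; z is tuple; result = 'tuple'

'tuple'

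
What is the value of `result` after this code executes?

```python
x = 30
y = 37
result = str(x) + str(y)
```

x = 30; y = 37; result = '3037'

'3037'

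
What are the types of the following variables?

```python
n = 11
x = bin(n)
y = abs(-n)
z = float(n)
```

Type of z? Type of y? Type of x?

float() returns float; abs() of int returns int; bin() returns str

float, int, str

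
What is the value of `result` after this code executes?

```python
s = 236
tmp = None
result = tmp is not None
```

s = 236; tmp = None; result = False

False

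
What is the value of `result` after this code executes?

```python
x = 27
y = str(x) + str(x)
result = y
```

x = 27; y = '2727'; result = '2727'

'2727'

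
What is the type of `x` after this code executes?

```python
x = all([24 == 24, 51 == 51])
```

all() returns bool

bool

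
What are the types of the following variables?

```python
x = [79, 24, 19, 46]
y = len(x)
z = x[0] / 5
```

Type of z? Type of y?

int / int = float; len() returns int

float, int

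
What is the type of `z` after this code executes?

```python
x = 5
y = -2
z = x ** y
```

int ** negative = float

float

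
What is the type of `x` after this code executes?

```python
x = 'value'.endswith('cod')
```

str.endswith() returns bool

bool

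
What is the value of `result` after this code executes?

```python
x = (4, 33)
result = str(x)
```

x = (4, 33); result = '(4, 33)'

'(4, 33)'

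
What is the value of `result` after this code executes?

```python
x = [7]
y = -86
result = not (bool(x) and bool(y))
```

x = [7]; y = -86; result = False

False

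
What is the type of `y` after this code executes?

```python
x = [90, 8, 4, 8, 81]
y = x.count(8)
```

list.count() returns int

int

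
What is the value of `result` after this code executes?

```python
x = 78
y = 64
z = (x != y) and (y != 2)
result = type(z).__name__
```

x is int; y is int; z is bool; result = 'bool'

'bool'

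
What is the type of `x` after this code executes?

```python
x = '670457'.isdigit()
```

str.isdigit() returns bool

bool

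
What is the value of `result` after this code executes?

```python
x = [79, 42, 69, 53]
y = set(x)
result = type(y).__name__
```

x is list; y is set; result = 'set'

'set'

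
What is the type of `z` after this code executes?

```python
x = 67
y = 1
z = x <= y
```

Comparison returns bool

bool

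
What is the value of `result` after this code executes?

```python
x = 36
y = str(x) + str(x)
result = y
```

x = 36; y = '3636'; result = '3636'

'3636'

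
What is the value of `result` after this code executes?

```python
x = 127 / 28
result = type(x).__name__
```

x is float; result = 'float'

'float'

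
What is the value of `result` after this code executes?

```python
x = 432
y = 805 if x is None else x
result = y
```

x = 432; y = 432; result = 432

432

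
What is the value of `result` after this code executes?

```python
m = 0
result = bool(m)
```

m = 0; result = False

False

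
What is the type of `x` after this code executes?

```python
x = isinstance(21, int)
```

isinstance() returns bool

bool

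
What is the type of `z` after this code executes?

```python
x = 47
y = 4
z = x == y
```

Comparison returns bool

bool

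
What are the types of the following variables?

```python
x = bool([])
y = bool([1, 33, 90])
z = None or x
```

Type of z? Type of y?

None or bool returns the bool; bool() returns bool

bool, bool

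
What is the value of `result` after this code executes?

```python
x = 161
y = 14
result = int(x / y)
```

x = 161; y = 14; result = 11

11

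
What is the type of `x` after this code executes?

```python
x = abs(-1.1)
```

abs() of float returns float

float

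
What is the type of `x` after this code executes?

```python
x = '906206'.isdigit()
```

str.isdigit() returns bool

bool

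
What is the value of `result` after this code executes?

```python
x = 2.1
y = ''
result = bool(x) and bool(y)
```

x = 2.1; y = ''; result = False

False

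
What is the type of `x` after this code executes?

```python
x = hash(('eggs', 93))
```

hash() returns int

int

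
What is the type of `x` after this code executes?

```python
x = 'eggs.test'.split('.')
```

str.split() returns list

list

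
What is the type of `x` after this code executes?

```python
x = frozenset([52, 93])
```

frozenset() returns frozenset

frozenset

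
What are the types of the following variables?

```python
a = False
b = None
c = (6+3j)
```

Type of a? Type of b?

a is assigned the constant False, which has type bool; b is assigned None, whose type is NoneType

bool, NoneType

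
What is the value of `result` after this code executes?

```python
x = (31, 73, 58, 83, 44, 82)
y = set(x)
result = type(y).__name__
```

x is tuple; y is set; result = 'set'

'set'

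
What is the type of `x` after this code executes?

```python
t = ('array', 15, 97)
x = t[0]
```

Index 0 of tuple is a str literal

str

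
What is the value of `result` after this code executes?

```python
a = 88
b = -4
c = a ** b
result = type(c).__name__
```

a is int; b is int; c is float; result = 'float'

'float'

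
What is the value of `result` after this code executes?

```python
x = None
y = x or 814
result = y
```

x = None; y = 814; result = 814

814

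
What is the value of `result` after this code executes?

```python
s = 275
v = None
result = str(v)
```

s = 275; v = None; result = 'None'

'None'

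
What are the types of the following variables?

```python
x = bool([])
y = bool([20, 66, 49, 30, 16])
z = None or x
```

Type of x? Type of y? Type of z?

bool() returns bool; bool() returns bool; None or bool returns the bool

bool, bool, bool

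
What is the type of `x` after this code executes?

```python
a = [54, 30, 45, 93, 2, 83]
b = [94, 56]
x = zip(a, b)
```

zip() returns a zip object

zip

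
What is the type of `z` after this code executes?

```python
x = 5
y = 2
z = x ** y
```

positive int ** positive int = int

int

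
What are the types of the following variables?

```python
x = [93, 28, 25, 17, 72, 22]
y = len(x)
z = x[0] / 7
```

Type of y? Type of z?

len() returns int; int / int = float

int, float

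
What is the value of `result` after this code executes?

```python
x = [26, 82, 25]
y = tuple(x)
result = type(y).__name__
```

x is list; y is tuple; result = 'tuple'

'tuple'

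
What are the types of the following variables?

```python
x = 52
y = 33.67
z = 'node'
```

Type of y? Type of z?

y is assigned a number with a decimal point, so it is a float; z is assigned a quoted string literal, so it is a str

float, str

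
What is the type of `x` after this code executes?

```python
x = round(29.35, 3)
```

round() with decimal places returns float

float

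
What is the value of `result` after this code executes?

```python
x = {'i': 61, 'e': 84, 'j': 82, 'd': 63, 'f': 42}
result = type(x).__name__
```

x is dict; result = 'dict'

'dict'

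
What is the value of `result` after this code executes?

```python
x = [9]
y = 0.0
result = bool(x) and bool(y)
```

x = [9]; y = 0.0; result = False

False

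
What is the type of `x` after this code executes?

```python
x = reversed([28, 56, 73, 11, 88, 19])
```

reversed() on a list returns list_reverseiterator

list_reverseiterator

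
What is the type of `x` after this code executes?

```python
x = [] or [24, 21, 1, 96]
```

'or' returns first truthy value (list)

list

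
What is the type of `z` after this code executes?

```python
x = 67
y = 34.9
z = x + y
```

int + float = float

float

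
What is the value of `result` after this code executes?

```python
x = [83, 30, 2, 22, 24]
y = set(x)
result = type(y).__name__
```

x is list; y is set; result = 'set'

'set'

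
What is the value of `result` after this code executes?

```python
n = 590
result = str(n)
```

n = 590; result = '590'

'590'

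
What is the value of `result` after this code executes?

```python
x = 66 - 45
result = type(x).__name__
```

x is int; result = 'int'

'int'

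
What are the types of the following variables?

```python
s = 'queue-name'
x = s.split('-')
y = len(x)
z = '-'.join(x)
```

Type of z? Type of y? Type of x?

str.join() returns str; len() returns int; str.split() returns list

str, int, list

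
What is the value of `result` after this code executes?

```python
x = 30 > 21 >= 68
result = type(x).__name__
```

x is bool; result = 'bool'

'bool'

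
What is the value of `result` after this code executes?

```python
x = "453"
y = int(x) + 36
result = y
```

x = '453'; y = 489; result = 489

489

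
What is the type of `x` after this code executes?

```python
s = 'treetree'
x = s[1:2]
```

Slicing a str returns str

str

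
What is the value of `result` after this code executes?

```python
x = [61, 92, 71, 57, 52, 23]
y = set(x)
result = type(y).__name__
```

x is list; y is set; result = 'set'

'set'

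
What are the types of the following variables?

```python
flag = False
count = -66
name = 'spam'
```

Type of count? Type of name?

count is assigned a bare integer (no decimal point), so it is an int; name is assigned a quoted string literal, so it is a str

int, str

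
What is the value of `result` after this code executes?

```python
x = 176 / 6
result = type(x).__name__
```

x is float; result = 'float'

'float'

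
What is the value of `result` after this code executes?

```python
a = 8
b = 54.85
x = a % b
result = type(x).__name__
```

a is int; b is float; x is float; result = 'float'

'float'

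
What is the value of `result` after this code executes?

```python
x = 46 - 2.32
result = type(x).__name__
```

x is float; result = 'float'

'float'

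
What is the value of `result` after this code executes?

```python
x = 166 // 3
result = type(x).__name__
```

x is int; result = 'int'

'int'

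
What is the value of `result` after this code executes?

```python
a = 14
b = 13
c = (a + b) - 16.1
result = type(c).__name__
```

a is int; b is int; c is float; result = 'float'

'float'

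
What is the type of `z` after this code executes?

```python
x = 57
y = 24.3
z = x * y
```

int * float = float

float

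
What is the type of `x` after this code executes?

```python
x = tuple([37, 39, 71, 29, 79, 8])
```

tuple() constructor returns tuple

tuple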